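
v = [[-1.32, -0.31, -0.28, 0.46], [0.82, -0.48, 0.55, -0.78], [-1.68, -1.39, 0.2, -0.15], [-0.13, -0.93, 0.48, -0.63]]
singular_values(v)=[2.62, 1.84, 0.01, 0.0]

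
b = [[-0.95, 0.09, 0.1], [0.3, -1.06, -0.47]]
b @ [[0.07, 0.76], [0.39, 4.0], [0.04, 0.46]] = [[-0.03, -0.32], [-0.41, -4.23]]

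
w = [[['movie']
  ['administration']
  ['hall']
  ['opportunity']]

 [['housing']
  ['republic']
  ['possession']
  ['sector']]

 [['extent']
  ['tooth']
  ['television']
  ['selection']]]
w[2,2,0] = 'television'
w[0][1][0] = 'administration'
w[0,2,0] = 'hall'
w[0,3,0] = 'opportunity'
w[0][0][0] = 'movie'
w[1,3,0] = 'sector'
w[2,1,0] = 'tooth'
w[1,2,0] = 'possession'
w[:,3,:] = [['opportunity'], ['sector'], ['selection']]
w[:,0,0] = ['movie', 'housing', 'extent']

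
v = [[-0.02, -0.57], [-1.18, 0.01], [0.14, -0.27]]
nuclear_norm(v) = 1.82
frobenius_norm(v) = 1.35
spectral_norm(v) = 1.19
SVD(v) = [[0.00, 0.91], [-0.99, 0.05], [0.13, 0.42]] @ diag([1.1890485060865634, 0.6296535953786906]) @ [[1.0, -0.04], [-0.04, -1.00]]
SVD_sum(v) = [[0.00,-0.00], [-1.18,0.04], [0.15,-0.01]] + [[-0.02, -0.57], [-0.00, -0.03], [-0.01, -0.26]]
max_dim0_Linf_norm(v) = 1.18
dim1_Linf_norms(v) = [0.57, 1.18, 0.27]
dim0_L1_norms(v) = [1.34, 0.85]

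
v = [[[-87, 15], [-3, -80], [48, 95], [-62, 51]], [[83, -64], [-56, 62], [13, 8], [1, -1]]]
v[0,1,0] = -3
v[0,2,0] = 48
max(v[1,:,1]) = 62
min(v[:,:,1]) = -80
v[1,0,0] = 83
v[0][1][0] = -3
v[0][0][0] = -87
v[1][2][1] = 8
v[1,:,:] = [[83, -64], [-56, 62], [13, 8], [1, -1]]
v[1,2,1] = 8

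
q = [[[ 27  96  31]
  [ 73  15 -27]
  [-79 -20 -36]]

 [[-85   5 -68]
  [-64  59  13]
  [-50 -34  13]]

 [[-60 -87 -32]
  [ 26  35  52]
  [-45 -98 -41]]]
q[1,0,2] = -68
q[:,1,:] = [[73, 15, -27], [-64, 59, 13], [26, 35, 52]]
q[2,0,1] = -87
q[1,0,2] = -68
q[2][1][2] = 52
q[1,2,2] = 13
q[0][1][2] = -27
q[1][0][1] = 5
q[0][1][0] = 73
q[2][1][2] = 52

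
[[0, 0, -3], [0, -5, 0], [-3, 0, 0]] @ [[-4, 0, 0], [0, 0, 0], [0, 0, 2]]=[[0, 0, -6], [0, 0, 0], [12, 0, 0]]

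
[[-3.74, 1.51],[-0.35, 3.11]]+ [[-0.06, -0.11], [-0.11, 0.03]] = [[-3.8,1.4], [-0.46,3.14]]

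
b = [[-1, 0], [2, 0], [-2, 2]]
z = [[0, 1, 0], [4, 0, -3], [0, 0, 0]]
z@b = [[2, 0], [2, -6], [0, 0]]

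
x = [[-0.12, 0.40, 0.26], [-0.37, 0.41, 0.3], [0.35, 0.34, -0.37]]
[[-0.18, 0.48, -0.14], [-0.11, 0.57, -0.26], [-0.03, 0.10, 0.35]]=x @ [[-0.37, -0.27, 0.4], [-0.24, 0.91, 0.09], [-0.5, 0.32, -0.48]]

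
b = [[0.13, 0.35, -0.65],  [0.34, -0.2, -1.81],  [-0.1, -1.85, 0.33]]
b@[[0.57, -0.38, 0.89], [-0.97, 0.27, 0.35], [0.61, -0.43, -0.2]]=[[-0.66, 0.32, 0.37], [-0.72, 0.6, 0.59], [1.94, -0.6, -0.80]]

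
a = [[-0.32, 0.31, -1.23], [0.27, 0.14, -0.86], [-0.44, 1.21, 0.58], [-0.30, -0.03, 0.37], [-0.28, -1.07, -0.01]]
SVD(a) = [[-0.34, 0.7, -0.54], [-0.31, 0.45, 0.31], [0.77, 0.27, -0.35], [0.16, -0.18, -0.39], [-0.42, -0.46, -0.58]] @ diag([1.724615690919833, 1.589833006745904, 0.6978049364216233]) @ [[-0.14,0.71,0.69], [-0.03,0.69,-0.72], [0.99,0.12,0.08]]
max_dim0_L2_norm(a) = 1.65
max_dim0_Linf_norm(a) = 1.23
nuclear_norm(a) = 4.01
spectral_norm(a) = 1.72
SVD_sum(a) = [[0.08, -0.41, -0.40], [0.07, -0.38, -0.36], [-0.19, 0.94, 0.91], [-0.04, 0.20, 0.19], [0.10, -0.52, -0.5]] + [[-0.03, 0.77, -0.8], [-0.02, 0.49, -0.51], [-0.01, 0.3, -0.31], [0.01, -0.19, 0.2], [0.02, -0.50, 0.52]] + [[-0.37, -0.04, -0.03], [0.21, 0.03, 0.02], [-0.24, -0.03, -0.02], [-0.27, -0.03, -0.02], [-0.4, -0.05, -0.03]]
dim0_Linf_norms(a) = [0.44, 1.21, 1.23]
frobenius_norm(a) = 2.45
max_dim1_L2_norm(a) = 1.41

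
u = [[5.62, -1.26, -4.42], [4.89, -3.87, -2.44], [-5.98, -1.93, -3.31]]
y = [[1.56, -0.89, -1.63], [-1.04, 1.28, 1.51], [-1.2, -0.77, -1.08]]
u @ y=[[15.38, -3.21, -6.29], [14.58, -7.43, -11.18], [-3.35, 5.40, 10.41]]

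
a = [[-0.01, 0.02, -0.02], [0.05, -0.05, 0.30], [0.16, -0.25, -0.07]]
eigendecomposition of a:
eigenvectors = [[0.84+0.00j, (0.06+0.04j), (0.06-0.04j)],  [(0.55+0j), (-0.73+0j), (-0.73-0j)],  [(-0.04+0j), 0.03-0.68j, 0.03+0.68j]]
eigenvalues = [0j, (-0.07+0.28j), (-0.07-0.28j)]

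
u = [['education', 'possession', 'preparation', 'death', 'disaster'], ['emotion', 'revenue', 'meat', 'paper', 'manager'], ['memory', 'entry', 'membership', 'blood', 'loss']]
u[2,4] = 'loss'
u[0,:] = ['education', 'possession', 'preparation', 'death', 'disaster']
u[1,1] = 'revenue'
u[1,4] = 'manager'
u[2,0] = 'memory'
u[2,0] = 'memory'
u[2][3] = 'blood'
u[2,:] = ['memory', 'entry', 'membership', 'blood', 'loss']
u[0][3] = 'death'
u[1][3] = 'paper'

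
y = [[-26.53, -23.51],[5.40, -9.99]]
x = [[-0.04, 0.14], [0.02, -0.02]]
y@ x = [[0.59, -3.24], [-0.42, 0.96]]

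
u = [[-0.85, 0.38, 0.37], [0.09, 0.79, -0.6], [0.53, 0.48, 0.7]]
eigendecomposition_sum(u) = [[-0.92-0.00j, 0.13-0.00j, 0.25-0.00j], [(0.13+0j), (-0.02+0j), (-0.03+0j)], [0.25+0.00j, -0.04+0.00j, (-0.07+0j)]] + [[0.03+0.02j, 0.13-0.07j, (0.06+0.12j)],  [(-0.02+0.14j), 0.40+0.28j, -0.28+0.38j],  [(0.14+0.01j), (0.26-0.41j), (0.38+0.26j)]] + [[(0.03-0.02j), (0.13+0.07j), 0.06-0.12j], [(-0.02-0.14j), 0.40-0.28j, (-0.28-0.38j)], [(0.14-0.01j), (0.26+0.41j), (0.38-0.26j)]]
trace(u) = 0.64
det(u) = -1.00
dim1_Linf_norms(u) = [0.85, 0.79, 0.7]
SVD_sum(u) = [[-0.69, -0.14, -0.08], [0.17, 0.04, 0.02], [0.68, 0.14, 0.08]] + [[-0.14, 0.59, 0.1], [-0.14, 0.62, 0.11], [-0.10, 0.44, 0.08]] + [[-0.03,-0.07,0.35],  [0.06,0.14,-0.73],  [-0.04,-0.1,0.54]]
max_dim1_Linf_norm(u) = 0.85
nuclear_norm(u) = 3.00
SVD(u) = [[-0.70,-0.61,0.36], [0.18,-0.64,-0.75], [0.69,-0.46,0.56]] @ diag([1.0061426337701183, 0.9993842919947226, 0.9930800760383508]) @ [[0.97, 0.2, 0.12], [0.22, -0.96, -0.16], [-0.08, -0.19, 0.98]]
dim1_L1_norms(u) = [1.6, 1.48, 1.71]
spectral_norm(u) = 1.01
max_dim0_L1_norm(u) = 1.67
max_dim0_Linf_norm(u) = 0.85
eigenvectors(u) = [[-0.96+0.00j, 0.09-0.18j, (0.09+0.18j)],[(0.13+0j), 0.70+0.00j, (0.7-0j)],[0.26+0.00j, -0.02-0.69j, -0.02+0.69j]]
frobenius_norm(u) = 1.73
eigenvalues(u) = [(-1+0j), (0.82+0.56j), (0.82-0.56j)]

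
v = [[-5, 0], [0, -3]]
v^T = [[-5, 0], [0, -3]]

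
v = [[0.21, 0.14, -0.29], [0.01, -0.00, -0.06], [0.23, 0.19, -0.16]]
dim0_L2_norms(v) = [0.31, 0.24, 0.34]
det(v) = 0.00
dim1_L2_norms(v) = [0.38, 0.06, 0.34]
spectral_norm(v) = 0.51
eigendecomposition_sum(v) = [[(0.1+0.06j), (0.07+0.07j), (-0.14+0.04j)], [(0.01+0.03j), (-0+0.02j), -0.03-0.02j], [(0.11-0.02j), 0.10+0.01j, (-0.08+0.12j)]] + [[0.10-0.06j, 0.07-0.07j, -0.14-0.04j], [(0.01-0.03j), (-0-0.02j), -0.03+0.02j], [0.11+0.02j, (0.1-0.01j), -0.08-0.12j]] + [[0.00-0.00j, (-0-0j), (-0-0j)],[-0.00+0.00j, 0.00+0.00j, 0.00+0.00j],[-0j, -0.00-0.00j, -0.00-0.00j]]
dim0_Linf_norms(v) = [0.23, 0.19, 0.29]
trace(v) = 0.05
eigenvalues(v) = [(0.02+0.21j), (0.02-0.21j), 0j]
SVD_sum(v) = [[0.23, 0.17, -0.25], [0.03, 0.02, -0.03], [0.20, 0.15, -0.21]] + [[-0.02, -0.03, -0.04], [-0.02, -0.02, -0.03], [0.03, 0.04, 0.05]] + [[0.00, -0.00, 0.0], [-0.0, 0.00, -0.00], [-0.00, 0.00, -0.00]]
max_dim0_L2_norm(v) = 0.34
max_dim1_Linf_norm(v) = 0.29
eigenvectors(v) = [[(0.71+0j), (0.71-0j), (0.69+0j)], [(0.11+0.13j), 0.11-0.13j, -0.71+0.00j], [0.51-0.44j, (0.51+0.44j), 0.15+0.00j]]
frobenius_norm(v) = 0.52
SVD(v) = [[-0.75, -0.57, -0.32], [-0.09, -0.4, 0.91], [-0.65, 0.71, 0.25]] @ diag([0.5056119955076731, 0.10222371407641448, 0.0026119493050640263]) @ [[-0.61, -0.45, 0.65], [0.39, 0.54, 0.75], [-0.69, 0.71, -0.15]]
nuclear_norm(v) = 0.61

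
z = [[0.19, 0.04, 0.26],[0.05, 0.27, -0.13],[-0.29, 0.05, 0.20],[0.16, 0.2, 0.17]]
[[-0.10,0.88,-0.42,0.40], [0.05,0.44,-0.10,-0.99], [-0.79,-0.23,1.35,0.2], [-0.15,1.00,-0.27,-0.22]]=z @ [[1.60,  2.17,  -3.79,  0.13],[-0.81,  1.96,  0.84,  -2.79],[-1.44,  1.51,  1.02,  1.87]]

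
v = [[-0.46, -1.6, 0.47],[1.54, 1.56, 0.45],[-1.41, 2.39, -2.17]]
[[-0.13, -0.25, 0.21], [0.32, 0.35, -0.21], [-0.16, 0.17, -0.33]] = v @ [[0.15, 0.13, 0.01], [0.05, 0.11, -0.14], [0.03, -0.04, -0.01]]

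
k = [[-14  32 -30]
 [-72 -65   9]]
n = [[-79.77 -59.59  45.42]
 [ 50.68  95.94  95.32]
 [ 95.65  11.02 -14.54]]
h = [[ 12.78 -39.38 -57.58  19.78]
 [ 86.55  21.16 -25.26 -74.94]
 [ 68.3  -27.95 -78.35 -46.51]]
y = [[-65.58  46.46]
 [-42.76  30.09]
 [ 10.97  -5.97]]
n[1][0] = 50.68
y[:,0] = [-65.58, -42.76, 10.97]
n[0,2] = 45.42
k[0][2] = -30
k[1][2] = 9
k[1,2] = 9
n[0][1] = -59.59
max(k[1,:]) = 9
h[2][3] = -46.51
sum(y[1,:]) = -12.669999999999998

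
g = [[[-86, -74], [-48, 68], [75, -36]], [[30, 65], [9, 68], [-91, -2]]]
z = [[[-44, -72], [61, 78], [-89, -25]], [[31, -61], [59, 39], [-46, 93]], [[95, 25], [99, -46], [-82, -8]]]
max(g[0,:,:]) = 75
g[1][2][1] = -2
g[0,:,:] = [[-86, -74], [-48, 68], [75, -36]]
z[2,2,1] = -8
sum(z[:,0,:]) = -26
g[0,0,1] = -74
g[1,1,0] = 9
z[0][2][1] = -25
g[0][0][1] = -74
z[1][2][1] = 93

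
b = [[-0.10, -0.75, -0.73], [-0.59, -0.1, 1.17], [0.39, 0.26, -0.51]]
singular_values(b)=[1.59, 0.89, 0.01]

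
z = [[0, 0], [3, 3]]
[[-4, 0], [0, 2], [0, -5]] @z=[[0, 0], [6, 6], [-15, -15]]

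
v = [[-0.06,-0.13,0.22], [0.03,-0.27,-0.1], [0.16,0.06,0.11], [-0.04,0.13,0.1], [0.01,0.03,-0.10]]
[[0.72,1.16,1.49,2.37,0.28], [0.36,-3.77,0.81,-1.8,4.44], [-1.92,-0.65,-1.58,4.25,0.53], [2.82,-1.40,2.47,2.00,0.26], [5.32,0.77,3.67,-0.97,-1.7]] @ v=[[0.14, -0.0, 0.42], [0.11, 0.92, -0.08], [-0.32, 0.90, -0.16], [0.11, 0.43, 1.21], [0.31, -0.86, 1.57]]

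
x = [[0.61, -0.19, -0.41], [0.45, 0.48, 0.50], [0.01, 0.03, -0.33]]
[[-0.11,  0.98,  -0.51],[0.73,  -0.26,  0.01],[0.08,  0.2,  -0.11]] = x @ [[0.20, 0.94, -0.56], [1.44, -0.74, 0.2], [-0.11, -0.66, 0.33]]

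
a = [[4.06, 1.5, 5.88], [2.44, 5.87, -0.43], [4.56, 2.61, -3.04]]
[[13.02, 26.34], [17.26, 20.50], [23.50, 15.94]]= a @ [[3.9, 3.3], [1.26, 2.24], [-0.80, 1.63]]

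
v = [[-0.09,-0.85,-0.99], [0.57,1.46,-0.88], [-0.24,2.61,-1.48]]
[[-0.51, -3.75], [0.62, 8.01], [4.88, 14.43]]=v@[[-3.02,-0.13], [1.37,5.16], [-0.39,-0.63]]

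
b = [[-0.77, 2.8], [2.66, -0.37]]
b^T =[[-0.77, 2.66], [2.80, -0.37]]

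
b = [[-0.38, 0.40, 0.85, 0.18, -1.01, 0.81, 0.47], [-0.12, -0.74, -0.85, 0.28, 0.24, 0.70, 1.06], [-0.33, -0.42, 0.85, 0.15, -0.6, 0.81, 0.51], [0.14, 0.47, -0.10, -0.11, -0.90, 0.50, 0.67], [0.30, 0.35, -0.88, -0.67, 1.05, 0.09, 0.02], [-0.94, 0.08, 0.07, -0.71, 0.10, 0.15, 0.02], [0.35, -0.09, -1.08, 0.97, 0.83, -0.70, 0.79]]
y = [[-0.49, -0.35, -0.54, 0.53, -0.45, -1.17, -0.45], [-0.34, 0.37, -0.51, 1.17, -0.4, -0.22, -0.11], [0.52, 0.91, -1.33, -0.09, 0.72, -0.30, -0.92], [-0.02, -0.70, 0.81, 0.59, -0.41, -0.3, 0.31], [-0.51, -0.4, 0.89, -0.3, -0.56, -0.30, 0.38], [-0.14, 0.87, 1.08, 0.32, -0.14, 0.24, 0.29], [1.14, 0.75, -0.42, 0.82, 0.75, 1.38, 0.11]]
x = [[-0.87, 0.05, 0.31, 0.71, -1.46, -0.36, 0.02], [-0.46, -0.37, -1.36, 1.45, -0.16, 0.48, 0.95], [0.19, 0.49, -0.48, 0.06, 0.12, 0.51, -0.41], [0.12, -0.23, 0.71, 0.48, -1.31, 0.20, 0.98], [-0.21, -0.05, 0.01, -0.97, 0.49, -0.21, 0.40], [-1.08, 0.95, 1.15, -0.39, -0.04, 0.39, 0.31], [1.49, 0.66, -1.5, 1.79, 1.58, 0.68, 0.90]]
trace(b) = 1.61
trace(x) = 0.54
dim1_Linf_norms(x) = [1.46, 1.45, 0.51, 1.31, 0.97, 1.15, 1.79]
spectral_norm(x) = 4.02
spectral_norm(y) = 3.10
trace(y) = -1.07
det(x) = 7.70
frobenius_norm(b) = 4.25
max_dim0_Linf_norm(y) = 1.38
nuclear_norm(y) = 9.12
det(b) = 0.89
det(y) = 0.00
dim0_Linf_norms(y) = [1.14, 0.91, 1.33, 1.17, 0.75, 1.38, 0.92]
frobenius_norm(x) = 5.54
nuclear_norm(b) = 9.31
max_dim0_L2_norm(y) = 2.26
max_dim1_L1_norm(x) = 8.6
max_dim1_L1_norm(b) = 4.81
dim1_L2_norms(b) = [1.72, 1.74, 1.52, 1.33, 1.6, 1.2, 2.01]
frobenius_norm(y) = 4.50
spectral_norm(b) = 2.99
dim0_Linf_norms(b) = [0.94, 0.74, 1.08, 0.97, 1.05, 0.81, 1.06]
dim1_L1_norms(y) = [3.98, 3.12, 4.79, 3.14, 3.34, 3.08, 5.37]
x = b + y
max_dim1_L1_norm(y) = 5.37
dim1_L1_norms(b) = [4.1, 3.99, 3.67, 2.89, 3.36, 2.07, 4.81]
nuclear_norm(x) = 12.11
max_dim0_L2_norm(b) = 2.03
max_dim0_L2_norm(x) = 2.67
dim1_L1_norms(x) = [3.78, 5.23, 2.26, 4.03, 2.34, 4.31, 8.6]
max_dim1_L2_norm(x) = 3.45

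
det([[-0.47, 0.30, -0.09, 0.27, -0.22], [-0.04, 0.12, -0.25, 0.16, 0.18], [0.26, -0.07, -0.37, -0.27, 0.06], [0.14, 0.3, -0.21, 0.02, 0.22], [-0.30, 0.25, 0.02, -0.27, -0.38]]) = -0.003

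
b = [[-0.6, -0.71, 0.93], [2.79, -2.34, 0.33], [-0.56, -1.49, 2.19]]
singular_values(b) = [3.81, 2.8, 0.2]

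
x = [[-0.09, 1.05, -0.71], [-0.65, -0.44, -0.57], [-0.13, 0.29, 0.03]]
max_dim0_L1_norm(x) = 1.78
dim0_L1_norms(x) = [0.87, 1.78, 1.31]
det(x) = 0.26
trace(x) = -0.50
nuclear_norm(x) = 2.47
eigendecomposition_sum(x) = [[(-0.08+0.36j), 0.52+0.20j, -0.24+0.37j], [-0.32-0.10j, -0.22+0.45j, (-0.31-0.24j)], [(-0.04+0.11j), 0.15+0.08j, (-0.08+0.1j)]] + [[-0.08-0.36j,0.52-0.20j,(-0.24-0.37j)], [(-0.32+0.1j),(-0.22-0.45j),(-0.31+0.24j)], [-0.04-0.11j,0.15-0.08j,(-0.08-0.1j)]] + [[0.07-0.00j,0.01-0.00j,(-0.23+0j)], [(-0.02+0j),(-0+0j),(0.05-0j)], [(-0.06+0j),-0.01+0.00j,(0.2-0j)]]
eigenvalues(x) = [(-0.38+0.91j), (-0.38-0.91j), (0.26+0j)]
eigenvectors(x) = [[(-0.73+0j), -0.73-0.00j, -0.75+0.00j], [(0.06-0.65j), 0.06+0.65j, 0.18+0.00j], [(-0.22-0.02j), (-0.22+0.02j), 0.64+0.00j]]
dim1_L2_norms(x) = [1.27, 0.97, 0.32]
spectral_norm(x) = 1.29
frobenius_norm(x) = 1.63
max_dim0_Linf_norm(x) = 1.05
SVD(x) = [[0.98, -0.03, 0.18], [-0.01, -1.00, -0.07], [0.19, 0.06, -0.98]] @ diag([1.2923970278712666, 0.9720027011864263, 0.20620541029713296]) @ [[-0.08, 0.84, -0.53], [0.66, 0.44, 0.61], [0.75, -0.3, -0.59]]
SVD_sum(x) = [[-0.1, 1.07, -0.67], [0.00, -0.01, 0.01], [-0.02, 0.20, -0.13]] + [[-0.02, -0.01, -0.02], [-0.64, -0.43, -0.59], [0.04, 0.03, 0.04]] + [[0.03, -0.01, -0.02], [-0.01, 0.00, 0.01], [-0.15, 0.06, 0.12]]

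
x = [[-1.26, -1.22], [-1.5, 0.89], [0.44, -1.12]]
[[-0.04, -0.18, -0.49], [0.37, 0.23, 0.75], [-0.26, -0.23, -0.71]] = x @ [[-0.14, -0.04, -0.16], [0.18, 0.19, 0.57]]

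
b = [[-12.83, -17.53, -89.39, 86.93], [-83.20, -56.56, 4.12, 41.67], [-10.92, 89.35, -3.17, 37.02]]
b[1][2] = 4.12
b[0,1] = -17.53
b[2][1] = 89.35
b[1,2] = 4.12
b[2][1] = 89.35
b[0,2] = -89.39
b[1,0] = -83.2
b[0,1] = -17.53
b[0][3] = 86.93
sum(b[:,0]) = -106.95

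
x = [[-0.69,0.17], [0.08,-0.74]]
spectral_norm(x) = 0.84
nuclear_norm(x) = 1.43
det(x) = 0.50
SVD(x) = [[-0.66,0.75], [0.75,0.66]] @ diag([0.8438901722231033, 0.588939196543464]) @ [[0.61, -0.79], [-0.79, -0.61]]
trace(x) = -1.43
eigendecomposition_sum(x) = [[-0.36, -0.42], [-0.20, -0.24]] + [[-0.33, 0.59], [0.28, -0.5]]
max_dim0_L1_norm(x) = 0.91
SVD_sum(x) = [[-0.34, 0.44], [0.39, -0.50]] + [[-0.35, -0.27], [-0.31, -0.24]]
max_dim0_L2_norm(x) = 0.76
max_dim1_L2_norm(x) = 0.74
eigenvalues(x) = [-0.6, -0.83]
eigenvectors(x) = [[0.87, -0.76],[0.48, 0.65]]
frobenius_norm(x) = 1.03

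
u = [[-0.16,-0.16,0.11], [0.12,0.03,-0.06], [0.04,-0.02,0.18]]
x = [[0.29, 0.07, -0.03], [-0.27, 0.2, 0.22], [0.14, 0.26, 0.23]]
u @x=[[0.01,-0.01,-0.01], [0.02,-0.0,-0.01], [0.04,0.05,0.04]]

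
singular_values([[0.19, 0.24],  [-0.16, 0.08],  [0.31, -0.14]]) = [0.4, 0.29]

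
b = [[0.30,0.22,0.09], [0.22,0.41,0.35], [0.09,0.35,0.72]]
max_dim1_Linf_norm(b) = 0.72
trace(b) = 1.43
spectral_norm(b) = 1.00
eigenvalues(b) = [1.0, 0.35, 0.08]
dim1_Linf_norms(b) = [0.3, 0.41, 0.72]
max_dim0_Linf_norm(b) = 0.72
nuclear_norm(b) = 1.43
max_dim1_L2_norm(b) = 0.81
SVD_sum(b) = [[0.08, 0.16, 0.22], [0.16, 0.32, 0.44], [0.22, 0.44, 0.61]] + [[0.2, 0.1, -0.14], [0.1, 0.05, -0.07], [-0.14, -0.07, 0.10]] + [[0.03, -0.03, 0.01],[-0.03, 0.04, -0.02],[0.01, -0.02, 0.01]]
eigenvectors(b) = [[-0.28,-0.75,0.60], [-0.56,-0.38,-0.73], [-0.78,0.54,0.32]]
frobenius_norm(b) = 1.07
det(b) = 0.03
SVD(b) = [[-0.28, 0.75, 0.6], [-0.56, 0.38, -0.73], [-0.78, -0.54, 0.32]] @ diag([1.0038271966888934, 0.3472864948870678, 0.07888630842403895]) @ [[-0.28, -0.56, -0.78], [0.75, 0.38, -0.54], [0.6, -0.73, 0.32]]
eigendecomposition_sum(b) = [[0.08,0.16,0.22],[0.16,0.32,0.44],[0.22,0.44,0.61]] + [[0.20, 0.1, -0.14],[0.1, 0.05, -0.07],[-0.14, -0.07, 0.1]] + [[0.03,-0.03,0.01],[-0.03,0.04,-0.02],[0.01,-0.02,0.01]]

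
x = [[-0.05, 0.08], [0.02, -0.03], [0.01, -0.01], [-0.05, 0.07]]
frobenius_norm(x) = 0.13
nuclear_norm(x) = 0.14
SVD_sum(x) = [[-0.05,0.08], [0.02,-0.03], [0.01,-0.01], [-0.05,0.07]] + [[0.00, 0.0],[-0.00, -0.0],[0.0, 0.00],[-0.0, -0.0]]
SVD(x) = [[-0.71, -0.59], [0.27, 0.01], [0.1, -0.58], [-0.64, 0.56]] @ diag([0.13333017816109322, 0.0048024568224130084]) @ [[0.56, -0.83], [-0.83, -0.56]]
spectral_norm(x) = 0.13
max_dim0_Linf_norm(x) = 0.08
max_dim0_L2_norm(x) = 0.11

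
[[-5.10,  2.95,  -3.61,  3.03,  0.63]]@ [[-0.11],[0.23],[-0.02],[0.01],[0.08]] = [[1.39]]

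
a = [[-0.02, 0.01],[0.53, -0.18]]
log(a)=[[-4.39+0.41j, (-0.15-0.15j)], [-7.93-7.70j, (-1.99+2.73j)]]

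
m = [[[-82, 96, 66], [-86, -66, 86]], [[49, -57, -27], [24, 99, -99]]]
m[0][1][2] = 86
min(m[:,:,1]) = -66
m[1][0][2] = -27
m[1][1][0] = 24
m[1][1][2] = -99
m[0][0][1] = 96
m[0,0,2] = 66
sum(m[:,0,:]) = 45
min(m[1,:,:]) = -99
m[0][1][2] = 86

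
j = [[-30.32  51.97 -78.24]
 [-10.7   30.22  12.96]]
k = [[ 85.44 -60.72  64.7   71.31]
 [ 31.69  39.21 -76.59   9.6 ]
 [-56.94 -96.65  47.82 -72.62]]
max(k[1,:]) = 39.21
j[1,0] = -10.7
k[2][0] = -56.94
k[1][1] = 39.21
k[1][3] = 9.6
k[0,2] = 64.7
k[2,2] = 47.82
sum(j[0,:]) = -56.589999999999996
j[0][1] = 51.97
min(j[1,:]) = -10.7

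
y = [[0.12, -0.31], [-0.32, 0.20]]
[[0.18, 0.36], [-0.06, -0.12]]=y @ [[-0.23,  -0.45],[-0.68,  -1.34]]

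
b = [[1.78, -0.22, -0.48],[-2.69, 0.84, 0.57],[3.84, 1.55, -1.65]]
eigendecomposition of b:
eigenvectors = [[0.44, 0.16, 0.28],[-0.89, -0.07, 0.28],[0.09, 0.99, 0.92]]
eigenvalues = [2.13, -1.16, -0.0]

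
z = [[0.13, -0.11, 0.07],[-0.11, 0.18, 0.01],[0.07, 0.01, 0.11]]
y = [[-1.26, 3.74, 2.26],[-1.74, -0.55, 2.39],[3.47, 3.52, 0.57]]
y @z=[[-0.42, 0.83, 0.2],[0.00, 0.12, 0.14],[0.1, 0.26, 0.34]]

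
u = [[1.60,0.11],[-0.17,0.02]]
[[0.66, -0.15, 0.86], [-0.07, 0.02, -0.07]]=u@[[0.41, -0.1, 0.5], [0.07, 0.11, 0.52]]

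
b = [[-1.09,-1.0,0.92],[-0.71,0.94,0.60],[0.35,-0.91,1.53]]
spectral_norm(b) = 2.26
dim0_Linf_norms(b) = [1.09, 1.0, 1.53]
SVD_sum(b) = [[-0.36,-0.9,1.21], [-0.02,-0.05,0.07], [-0.38,-0.95,1.28]] + [[-0.36,  0.27,  0.09], [-0.97,  0.72,  0.25], [0.39,  -0.29,  -0.1]] + [[-0.37, -0.37, -0.38],[0.28, 0.27, 0.28],[0.34, 0.33, 0.35]]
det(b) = -3.17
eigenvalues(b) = [(-1.42+0j), (1.4+0.52j), (1.4-0.52j)]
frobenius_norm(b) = 2.84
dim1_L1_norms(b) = [3.01, 2.25, 2.79]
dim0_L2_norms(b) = [1.35, 1.65, 1.88]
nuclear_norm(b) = 4.66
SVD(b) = [[-0.69, -0.33, -0.65], [-0.04, -0.88, 0.48], [-0.73, 0.35, 0.59]] @ diag([2.2601535689107006, 1.4024917067506812, 0.9992111175501327]) @ [[0.23, 0.58, -0.78], [0.79, -0.58, -0.2], [0.57, 0.57, 0.59]]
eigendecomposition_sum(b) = [[-1.30+0.00j, (-0.36-0j), (0.48+0j)], [-0.40+0.00j, -0.11-0.00j, 0.15+0.00j], [(0.03-0j), 0.01+0.00j, -0.01-0.00j]] + [[0.10-0.09j, -0.32+0.30j, 0.22+0.13j], [(-0.16-0.18j), 0.53+0.56j, (0.23-0.39j)], [0.16-0.38j, (-0.46+1.24j), 0.77+0.05j]] + [[(0.1+0.09j), -0.32-0.30j, 0.22-0.13j], [(-0.16+0.18j), 0.53-0.56j, 0.23+0.39j], [0.16+0.38j, (-0.46-1.24j), 0.77-0.05j]]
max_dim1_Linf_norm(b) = 1.53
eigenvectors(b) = [[0.96+0.00j, 0.25+0.12j, 0.25-0.12j], [0.29+0.00j, 0.21-0.43j, 0.21+0.43j], [-0.02+0.00j, (0.83+0j), 0.83-0.00j]]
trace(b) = 1.38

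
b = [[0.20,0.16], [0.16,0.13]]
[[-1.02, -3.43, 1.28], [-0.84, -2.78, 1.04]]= b @ [[1.86,-5.55,1.62], [-8.73,-14.53,6.00]]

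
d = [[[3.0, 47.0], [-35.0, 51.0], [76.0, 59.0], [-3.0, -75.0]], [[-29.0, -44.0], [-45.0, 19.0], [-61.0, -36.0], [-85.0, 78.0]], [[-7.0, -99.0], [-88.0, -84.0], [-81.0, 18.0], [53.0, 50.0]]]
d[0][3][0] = -3.0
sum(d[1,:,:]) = -203.0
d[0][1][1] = 51.0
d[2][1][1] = -84.0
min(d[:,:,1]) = -99.0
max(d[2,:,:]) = 53.0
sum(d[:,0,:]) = -129.0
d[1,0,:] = [-29.0, -44.0]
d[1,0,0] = -29.0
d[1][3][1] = 78.0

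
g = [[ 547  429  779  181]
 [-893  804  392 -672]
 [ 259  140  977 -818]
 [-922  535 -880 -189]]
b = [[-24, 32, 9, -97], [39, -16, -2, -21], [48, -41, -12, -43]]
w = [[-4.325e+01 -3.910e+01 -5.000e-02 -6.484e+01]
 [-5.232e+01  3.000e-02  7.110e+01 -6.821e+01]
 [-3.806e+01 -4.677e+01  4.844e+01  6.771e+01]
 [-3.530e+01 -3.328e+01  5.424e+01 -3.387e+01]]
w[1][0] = -52.32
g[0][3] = 181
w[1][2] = 71.1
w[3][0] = -35.3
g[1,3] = -672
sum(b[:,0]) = 63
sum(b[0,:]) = -80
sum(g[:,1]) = 1908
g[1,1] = 804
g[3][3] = -189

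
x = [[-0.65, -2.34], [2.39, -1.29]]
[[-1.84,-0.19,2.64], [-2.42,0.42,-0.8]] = x @ [[-0.51, 0.19, -0.82], [0.93, 0.03, -0.9]]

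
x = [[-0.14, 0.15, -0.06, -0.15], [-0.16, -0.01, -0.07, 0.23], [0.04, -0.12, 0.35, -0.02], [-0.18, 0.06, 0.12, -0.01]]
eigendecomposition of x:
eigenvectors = [[-0.18, -0.10, -0.43, 0.79], [0.3, 0.59, -0.80, -0.06], [0.79, 0.53, -0.23, -0.04], [0.5, 0.6, -0.35, 0.6]]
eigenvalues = [0.28, 0.19, -0.02, -0.26]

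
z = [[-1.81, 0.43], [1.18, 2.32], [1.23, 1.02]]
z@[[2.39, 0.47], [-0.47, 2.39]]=[[-4.53, 0.18],[1.73, 6.1],[2.46, 3.02]]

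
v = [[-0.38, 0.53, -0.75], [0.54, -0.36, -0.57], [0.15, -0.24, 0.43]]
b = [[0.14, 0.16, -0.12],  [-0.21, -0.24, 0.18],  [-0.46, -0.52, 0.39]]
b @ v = [[0.02, 0.05, -0.25], [-0.02, -0.07, 0.37], [-0.05, -0.15, 0.81]]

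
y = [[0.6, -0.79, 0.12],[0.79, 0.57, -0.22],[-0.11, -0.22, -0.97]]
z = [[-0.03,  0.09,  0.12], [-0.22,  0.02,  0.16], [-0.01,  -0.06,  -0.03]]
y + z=[[0.57, -0.7, 0.24], [0.57, 0.59, -0.06], [-0.12, -0.28, -1.0]]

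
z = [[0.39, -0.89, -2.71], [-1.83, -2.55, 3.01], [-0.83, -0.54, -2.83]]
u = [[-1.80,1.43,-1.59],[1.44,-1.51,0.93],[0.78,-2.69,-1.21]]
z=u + [[2.19, -2.32, -1.12], [-3.27, -1.04, 2.08], [-1.61, 2.15, -1.62]]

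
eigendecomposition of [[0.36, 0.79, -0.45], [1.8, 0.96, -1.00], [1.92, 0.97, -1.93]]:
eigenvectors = [[-0.42, 0.09, 0.66], [-0.77, 0.33, -0.37], [-0.48, 0.94, 0.65]]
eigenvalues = [1.31, -1.4, -0.52]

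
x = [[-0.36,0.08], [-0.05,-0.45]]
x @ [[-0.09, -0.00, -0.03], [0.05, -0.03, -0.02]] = [[0.04, -0.0, 0.01], [-0.02, 0.01, 0.01]]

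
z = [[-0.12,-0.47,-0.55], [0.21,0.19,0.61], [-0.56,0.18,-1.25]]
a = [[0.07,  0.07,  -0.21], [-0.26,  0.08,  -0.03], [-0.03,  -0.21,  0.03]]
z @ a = [[0.13,0.07,0.02], [-0.05,-0.10,-0.03], [-0.05,0.24,0.07]]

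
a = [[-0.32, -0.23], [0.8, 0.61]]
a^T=[[-0.32, 0.8], [-0.23, 0.61]]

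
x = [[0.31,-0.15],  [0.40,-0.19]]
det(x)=0.001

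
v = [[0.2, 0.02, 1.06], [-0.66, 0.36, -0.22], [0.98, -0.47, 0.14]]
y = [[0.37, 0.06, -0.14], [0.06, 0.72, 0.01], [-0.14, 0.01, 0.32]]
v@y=[[-0.07, 0.04, 0.31],  [-0.19, 0.22, 0.03],  [0.31, -0.28, -0.10]]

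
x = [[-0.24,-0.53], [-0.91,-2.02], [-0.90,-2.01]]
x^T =[[-0.24, -0.91, -0.9],[-0.53, -2.02, -2.01]]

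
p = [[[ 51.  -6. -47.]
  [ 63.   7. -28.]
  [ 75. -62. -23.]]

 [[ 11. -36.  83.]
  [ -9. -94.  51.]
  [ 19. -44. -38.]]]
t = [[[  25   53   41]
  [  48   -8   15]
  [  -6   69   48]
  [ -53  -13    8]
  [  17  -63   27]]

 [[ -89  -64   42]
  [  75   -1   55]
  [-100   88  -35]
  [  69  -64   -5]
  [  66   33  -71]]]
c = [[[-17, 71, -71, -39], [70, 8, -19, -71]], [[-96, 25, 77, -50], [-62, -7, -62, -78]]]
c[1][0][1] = 25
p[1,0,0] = 11.0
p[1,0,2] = 83.0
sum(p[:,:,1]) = -235.0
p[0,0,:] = [51.0, -6.0, -47.0]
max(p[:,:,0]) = 75.0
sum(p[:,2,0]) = 94.0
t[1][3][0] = 69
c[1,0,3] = -50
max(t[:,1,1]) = -1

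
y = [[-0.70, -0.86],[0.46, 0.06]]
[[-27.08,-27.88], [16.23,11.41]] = y @ [[34.88, 23.02], [3.10, 13.68]]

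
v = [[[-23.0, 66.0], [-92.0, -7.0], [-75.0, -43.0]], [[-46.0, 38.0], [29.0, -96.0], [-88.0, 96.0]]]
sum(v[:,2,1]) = 53.0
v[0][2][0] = -75.0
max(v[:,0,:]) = 66.0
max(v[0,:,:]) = 66.0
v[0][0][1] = 66.0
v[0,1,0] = -92.0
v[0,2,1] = -43.0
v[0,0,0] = -23.0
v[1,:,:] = [[-46.0, 38.0], [29.0, -96.0], [-88.0, 96.0]]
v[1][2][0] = -88.0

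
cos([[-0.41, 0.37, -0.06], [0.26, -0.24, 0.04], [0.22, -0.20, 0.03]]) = [[0.88,0.11,-0.02], [0.08,0.93,0.01], [0.07,-0.06,1.01]]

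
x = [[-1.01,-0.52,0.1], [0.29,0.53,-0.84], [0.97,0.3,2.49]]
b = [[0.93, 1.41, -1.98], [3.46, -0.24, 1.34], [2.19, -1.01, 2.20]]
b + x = [[-0.08, 0.89, -1.88], [3.75, 0.29, 0.5], [3.16, -0.71, 4.69]]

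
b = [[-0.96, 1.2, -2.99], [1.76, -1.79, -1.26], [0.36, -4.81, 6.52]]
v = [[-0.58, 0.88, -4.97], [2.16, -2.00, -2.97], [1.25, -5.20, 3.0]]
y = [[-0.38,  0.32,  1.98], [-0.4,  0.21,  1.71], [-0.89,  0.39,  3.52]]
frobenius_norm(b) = 9.22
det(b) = 26.09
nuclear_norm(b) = 12.59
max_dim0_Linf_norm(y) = 3.52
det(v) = 46.87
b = y + v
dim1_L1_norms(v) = [6.43, 7.13, 9.45]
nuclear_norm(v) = 13.66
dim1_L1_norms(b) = [5.15, 4.81, 11.69]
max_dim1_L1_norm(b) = 11.69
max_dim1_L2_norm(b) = 8.11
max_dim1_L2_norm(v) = 6.13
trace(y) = 3.35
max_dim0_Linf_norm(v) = 5.2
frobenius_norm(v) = 8.99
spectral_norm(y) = 4.54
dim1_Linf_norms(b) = [2.99, 1.79, 6.52]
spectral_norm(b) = 8.71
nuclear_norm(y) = 4.68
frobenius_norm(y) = 4.54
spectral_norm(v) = 7.29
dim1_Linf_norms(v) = [4.97, 2.97, 5.2]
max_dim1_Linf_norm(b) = 6.52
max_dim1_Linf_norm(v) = 5.2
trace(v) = 0.42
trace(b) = 3.77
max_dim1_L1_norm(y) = 4.8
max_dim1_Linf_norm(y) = 3.52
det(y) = -0.00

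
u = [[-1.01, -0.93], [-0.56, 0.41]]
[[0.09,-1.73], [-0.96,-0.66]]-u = [[1.10, -0.80],  [-0.4, -1.07]]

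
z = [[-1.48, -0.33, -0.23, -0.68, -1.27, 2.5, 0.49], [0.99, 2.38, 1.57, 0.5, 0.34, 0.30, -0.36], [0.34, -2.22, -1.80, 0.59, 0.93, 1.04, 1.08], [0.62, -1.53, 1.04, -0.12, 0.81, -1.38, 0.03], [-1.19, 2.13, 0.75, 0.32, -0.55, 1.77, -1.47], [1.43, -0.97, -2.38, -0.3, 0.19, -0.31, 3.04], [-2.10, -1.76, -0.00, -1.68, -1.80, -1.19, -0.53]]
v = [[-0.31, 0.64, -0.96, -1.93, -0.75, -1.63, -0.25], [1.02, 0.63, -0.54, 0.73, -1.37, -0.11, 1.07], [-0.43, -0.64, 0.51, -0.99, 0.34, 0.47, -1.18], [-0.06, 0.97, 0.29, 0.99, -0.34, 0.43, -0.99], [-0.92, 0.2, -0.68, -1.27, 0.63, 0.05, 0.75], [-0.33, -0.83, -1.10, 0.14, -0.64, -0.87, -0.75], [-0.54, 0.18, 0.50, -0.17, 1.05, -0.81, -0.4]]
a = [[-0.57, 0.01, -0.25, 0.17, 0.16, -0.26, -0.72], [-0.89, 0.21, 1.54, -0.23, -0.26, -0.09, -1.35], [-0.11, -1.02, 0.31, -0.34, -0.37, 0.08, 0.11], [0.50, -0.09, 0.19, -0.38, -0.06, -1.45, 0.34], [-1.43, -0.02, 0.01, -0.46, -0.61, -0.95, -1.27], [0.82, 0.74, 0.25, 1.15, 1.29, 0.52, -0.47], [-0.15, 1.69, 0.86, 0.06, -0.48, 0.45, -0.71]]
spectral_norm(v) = 3.43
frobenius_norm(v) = 5.55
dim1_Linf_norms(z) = [2.5, 2.38, 2.22, 1.53, 2.13, 3.04, 2.1]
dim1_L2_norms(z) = [3.3, 3.11, 3.43, 2.53, 3.49, 4.26, 3.91]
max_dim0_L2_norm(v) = 2.81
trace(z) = -2.41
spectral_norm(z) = 6.18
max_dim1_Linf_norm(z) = 3.04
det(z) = -0.16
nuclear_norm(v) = 12.58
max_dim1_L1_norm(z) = 9.06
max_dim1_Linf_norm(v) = 1.93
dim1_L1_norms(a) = [2.14, 4.57, 2.34, 3.01, 4.75, 5.24, 4.4]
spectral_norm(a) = 3.23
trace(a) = -1.23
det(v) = -1.71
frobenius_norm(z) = 9.18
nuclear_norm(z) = 18.80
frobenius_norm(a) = 4.97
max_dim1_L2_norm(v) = 2.9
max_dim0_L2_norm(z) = 4.65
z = v @ a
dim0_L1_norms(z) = [8.15, 11.32, 7.77, 4.19, 5.89, 8.49, 7.0]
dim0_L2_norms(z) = [3.4, 4.65, 3.61, 2.02, 2.61, 3.74, 3.64]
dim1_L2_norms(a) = [1.01, 2.27, 1.19, 1.63, 2.27, 2.18, 2.14]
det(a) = 0.02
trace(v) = 1.18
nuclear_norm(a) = 10.59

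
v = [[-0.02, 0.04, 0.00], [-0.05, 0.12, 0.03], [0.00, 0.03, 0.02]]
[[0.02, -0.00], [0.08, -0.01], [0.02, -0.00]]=v @ [[-0.18, 0.38], [0.52, 0.09], [0.18, -0.21]]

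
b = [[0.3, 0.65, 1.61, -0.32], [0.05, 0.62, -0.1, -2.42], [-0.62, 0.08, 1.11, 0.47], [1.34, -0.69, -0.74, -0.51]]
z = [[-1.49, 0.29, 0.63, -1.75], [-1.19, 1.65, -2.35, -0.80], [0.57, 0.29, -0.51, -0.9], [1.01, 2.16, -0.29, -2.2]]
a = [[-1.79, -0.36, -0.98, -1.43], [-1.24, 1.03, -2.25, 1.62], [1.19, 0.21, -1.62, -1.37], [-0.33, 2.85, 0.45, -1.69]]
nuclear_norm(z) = 9.33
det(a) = -60.79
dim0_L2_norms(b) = [1.51, 1.14, 2.09, 2.54]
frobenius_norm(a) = 5.82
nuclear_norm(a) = 11.41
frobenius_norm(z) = 5.31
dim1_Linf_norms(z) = [1.75, 2.35, 0.9, 2.2]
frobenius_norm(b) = 3.79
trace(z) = -2.55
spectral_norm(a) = 3.53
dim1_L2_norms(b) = [1.79, 2.5, 1.36, 1.75]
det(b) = -2.84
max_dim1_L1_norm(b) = 3.28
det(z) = -12.94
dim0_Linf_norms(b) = [1.34, 0.69, 1.61, 2.42]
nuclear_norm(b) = 6.65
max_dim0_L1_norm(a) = 6.11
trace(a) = -4.07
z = a + b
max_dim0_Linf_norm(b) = 2.42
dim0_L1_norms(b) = [2.31, 2.04, 3.56, 3.72]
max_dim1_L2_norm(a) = 3.36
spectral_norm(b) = 2.67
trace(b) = 1.52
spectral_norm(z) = 4.15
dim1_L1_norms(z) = [4.16, 5.99, 2.27, 5.66]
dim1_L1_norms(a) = [4.56, 6.14, 4.39, 5.32]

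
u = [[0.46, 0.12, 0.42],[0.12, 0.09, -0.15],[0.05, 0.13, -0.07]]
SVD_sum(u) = [[0.46, 0.12, 0.42], [0.00, 0.00, 0.0], [0.01, 0.0, 0.01]] + [[-0.0, -0.00, 0.0], [0.10, 0.12, -0.14], [0.07, 0.08, -0.1]] + [[0.0, -0.00, -0.00], [0.02, -0.03, -0.01], [-0.03, 0.04, 0.02]]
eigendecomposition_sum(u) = [[0.46+0.00j, 0.20+0.00j, (0.27+0j)], [0.10+0.00j, (0.04+0j), 0.06+0.00j], [(0.06+0j), 0.03+0.00j, (0.03+0j)]] + [[(-0+0.01j), -0.04-0.04j, (0.08-0.02j)],[(0.01-0.01j), (0.02+0.07j), (-0.1-0.03j)],[-0.00-0.01j, 0.05+0.01j, -0.05+0.06j]] + [[(-0-0.01j), (-0.04+0.04j), (0.08+0.02j)], [0.01+0.01j, (0.02-0.07j), -0.10+0.03j], [-0.00+0.01j, 0.05-0.01j, -0.05-0.06j]]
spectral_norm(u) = 0.63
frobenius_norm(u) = 0.69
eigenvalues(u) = [(0.54+0j), (-0.03+0.14j), (-0.03-0.14j)]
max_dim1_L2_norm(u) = 0.63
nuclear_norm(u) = 0.96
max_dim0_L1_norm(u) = 0.64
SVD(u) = [[-1.0, 0.02, -0.01], [-0.01, -0.82, -0.57], [-0.03, -0.57, 0.82]] @ diag([0.6345564644755489, 0.25399401775912767, 0.06726910386549696]) @ [[-0.73, -0.20, -0.66], [-0.46, -0.57, 0.68], [-0.51, 0.80, 0.33]]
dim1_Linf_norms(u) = [0.46, 0.15, 0.13]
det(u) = 0.01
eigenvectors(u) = [[(0.97+0j), (-0.43+0.26j), (-0.43-0.26j)],[0.22+0.00j, (0.71+0j), (0.71-0j)],[(0.13+0j), 0.22-0.44j, (0.22+0.44j)]]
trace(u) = 0.48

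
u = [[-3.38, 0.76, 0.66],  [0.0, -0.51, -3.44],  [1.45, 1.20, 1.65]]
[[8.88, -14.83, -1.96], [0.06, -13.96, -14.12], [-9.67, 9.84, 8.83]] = u @ [[-3.55, 4.49, 1.39], [-4.70, -3.52, 0.04], [0.68, 4.58, 4.1]]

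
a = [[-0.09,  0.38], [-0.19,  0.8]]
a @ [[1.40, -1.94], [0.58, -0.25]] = [[0.09, 0.08], [0.20, 0.17]]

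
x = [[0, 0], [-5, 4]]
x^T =[[0, -5], [0, 4]]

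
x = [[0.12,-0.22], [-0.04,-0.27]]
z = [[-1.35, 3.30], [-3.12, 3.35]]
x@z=[[0.52, -0.34], [0.9, -1.04]]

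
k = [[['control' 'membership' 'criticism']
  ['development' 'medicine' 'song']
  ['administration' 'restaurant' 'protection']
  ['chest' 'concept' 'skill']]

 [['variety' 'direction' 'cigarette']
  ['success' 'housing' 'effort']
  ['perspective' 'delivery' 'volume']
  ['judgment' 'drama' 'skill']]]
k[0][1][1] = 'medicine'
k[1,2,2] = 'volume'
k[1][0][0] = 'variety'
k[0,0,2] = 'criticism'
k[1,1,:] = ['success', 'housing', 'effort']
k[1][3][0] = 'judgment'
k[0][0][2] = 'criticism'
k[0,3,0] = 'chest'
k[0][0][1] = 'membership'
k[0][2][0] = 'administration'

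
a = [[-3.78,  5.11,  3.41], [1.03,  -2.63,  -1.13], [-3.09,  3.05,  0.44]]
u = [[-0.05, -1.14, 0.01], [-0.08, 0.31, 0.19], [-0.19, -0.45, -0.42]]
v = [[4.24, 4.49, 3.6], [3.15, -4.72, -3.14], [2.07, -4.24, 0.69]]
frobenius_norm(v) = 10.77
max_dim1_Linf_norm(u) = 1.14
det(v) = -122.11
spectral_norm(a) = 8.79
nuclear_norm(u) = 1.86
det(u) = 0.08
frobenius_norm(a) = 8.96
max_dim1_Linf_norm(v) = 4.72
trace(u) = -0.16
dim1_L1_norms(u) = [1.2, 0.58, 1.06]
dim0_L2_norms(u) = [0.21, 1.26, 0.46]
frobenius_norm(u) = 1.36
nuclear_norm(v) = 16.97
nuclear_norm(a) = 11.10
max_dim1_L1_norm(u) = 1.2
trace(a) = -5.97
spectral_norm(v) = 8.69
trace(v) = 0.21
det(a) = -10.13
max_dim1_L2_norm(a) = 7.21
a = u @ v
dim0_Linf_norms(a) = [3.78, 5.11, 3.41]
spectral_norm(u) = 1.28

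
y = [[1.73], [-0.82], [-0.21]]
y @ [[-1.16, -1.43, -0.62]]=[[-2.01, -2.47, -1.07], [0.95, 1.17, 0.51], [0.24, 0.30, 0.13]]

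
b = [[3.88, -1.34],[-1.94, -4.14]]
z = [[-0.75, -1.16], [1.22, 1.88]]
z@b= [[-0.66, 5.81], [1.09, -9.42]]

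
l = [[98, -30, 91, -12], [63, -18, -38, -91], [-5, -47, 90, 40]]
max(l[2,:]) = 90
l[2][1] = -47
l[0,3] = -12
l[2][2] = 90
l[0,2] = 91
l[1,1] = -18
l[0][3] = -12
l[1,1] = -18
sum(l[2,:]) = 78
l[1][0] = 63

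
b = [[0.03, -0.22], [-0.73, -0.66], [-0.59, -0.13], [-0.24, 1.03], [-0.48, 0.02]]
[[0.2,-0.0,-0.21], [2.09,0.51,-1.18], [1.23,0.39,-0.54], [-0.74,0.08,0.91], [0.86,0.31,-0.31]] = b @ [[-1.83, -0.64, 0.68], [-1.14, -0.07, 1.04]]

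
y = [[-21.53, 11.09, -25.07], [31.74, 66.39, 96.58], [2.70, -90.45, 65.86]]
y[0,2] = -25.07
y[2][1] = -90.45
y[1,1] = 66.39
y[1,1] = 66.39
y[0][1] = 11.09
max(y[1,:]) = 96.58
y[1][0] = 31.74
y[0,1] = 11.09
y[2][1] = -90.45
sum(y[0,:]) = -35.510000000000005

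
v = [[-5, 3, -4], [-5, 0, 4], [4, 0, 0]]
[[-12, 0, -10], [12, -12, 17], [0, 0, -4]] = v@[[0, 0, -1], [0, -4, -1], [3, -3, 3]]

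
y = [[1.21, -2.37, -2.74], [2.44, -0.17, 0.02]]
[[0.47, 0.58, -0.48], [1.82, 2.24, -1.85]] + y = [[1.68, -1.79, -3.22],  [4.26, 2.07, -1.83]]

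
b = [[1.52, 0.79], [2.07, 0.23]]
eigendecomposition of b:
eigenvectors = [[0.71,-0.36], [0.71,0.93]]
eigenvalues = [2.31, -0.56]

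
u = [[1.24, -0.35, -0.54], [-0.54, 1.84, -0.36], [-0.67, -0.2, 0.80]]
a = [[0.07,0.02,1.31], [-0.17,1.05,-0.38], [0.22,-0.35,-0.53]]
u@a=[[0.03, -0.15, 2.04], [-0.43, 2.05, -1.22], [0.16, -0.5, -1.23]]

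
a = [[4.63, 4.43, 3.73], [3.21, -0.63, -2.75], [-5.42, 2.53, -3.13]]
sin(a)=[[-19.1, 15.59, -20.85],[20.60, -9.38, 35.51],[19.25, -47.66, -29.38]]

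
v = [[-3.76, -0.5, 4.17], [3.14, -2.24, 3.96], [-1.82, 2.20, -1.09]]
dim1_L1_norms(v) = [8.43, 9.34, 5.11]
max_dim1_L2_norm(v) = 5.64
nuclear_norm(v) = 12.91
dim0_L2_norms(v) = [5.23, 3.18, 5.85]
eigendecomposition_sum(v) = [[-1.88+1.82j,  (-0.38-1.41j),  (1.86+1.16j)], [1.56+2.13j,  (-1.46+0.19j),  1.41-1.70j], [-0.92-1.32j,  (0.89-0.1j),  -0.89+1.01j]] + [[(-1.88-1.82j), -0.38+1.41j, (1.86-1.16j)], [(1.56-2.13j), (-1.46-0.19j), (1.41+1.7j)], [-0.92+1.32j, (0.89+0.1j), -0.89-1.01j]] + [[(0.01+0j), (0.27-0j), 0.44-0.00j], [(0.02+0j), (0.69-0j), (1.13-0j)], [0.01+0.00j, (0.41-0j), (0.68-0j)]]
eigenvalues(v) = [(-4.23+3.02j), (-4.23-3.02j), (1.38+0j)]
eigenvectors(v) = [[-0.09-0.64j, -0.09+0.64j, (0.32+0j)], [-0.65+0.00j, (-0.65-0j), (0.81+0j)], [0.40+0.01j, (0.4-0.01j), 0.49+0.00j]]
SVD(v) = [[-0.47, 0.87, -0.12], [-0.8, -0.37, 0.47], [0.36, 0.32, 0.87]] @ diag([6.384984704156934, 5.455516719524197, 1.0700970286258922]) @ [[-0.22, 0.44, -0.87], [-0.92, 0.2, 0.34], [0.32, 0.87, 0.36]]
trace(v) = -7.09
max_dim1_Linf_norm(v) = 4.17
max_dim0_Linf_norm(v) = 4.17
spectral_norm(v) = 6.38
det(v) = 37.28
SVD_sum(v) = [[0.67, -1.34, 2.62], [1.13, -2.28, 4.45], [-0.51, 1.03, -2.02]] + [[-4.38, 0.95, 1.6], [1.85, -0.40, -0.67], [-1.61, 0.35, 0.59]] + [[-0.04,-0.12,-0.05], [0.16,0.44,0.18], [0.3,0.82,0.34]]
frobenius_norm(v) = 8.47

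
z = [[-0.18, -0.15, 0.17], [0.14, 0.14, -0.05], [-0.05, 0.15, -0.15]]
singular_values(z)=[0.38, 0.17, 0.06]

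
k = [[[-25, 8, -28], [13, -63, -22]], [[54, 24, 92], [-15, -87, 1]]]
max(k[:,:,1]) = 24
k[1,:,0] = [54, -15]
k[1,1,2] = 1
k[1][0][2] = 92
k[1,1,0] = -15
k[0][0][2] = -28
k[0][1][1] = -63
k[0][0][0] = -25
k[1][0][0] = 54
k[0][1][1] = -63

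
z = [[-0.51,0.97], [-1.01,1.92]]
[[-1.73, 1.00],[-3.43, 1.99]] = z @[[-1.03,-0.56], [-2.33,0.74]]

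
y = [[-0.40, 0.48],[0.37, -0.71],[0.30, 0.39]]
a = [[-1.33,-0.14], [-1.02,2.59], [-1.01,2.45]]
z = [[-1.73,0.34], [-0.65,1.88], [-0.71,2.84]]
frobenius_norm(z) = 3.95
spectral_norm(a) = 3.86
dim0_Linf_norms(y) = [0.4, 0.71]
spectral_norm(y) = 1.03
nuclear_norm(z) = 5.18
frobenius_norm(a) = 4.07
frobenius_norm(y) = 1.13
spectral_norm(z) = 3.64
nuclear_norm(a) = 5.14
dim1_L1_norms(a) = [1.47, 3.61, 3.46]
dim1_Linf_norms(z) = [1.73, 1.88, 2.84]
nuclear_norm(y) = 1.49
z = y + a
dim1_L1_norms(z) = [2.07, 2.53, 3.55]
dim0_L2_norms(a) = [1.96, 3.57]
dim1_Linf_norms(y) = [0.48, 0.71, 0.39]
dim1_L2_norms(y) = [0.62, 0.8, 0.49]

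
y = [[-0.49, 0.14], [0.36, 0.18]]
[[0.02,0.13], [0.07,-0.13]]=y @ [[0.05, -0.3], [0.31, -0.13]]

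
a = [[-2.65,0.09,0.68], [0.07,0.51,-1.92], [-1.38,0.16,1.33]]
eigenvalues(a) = [(-2.38+0j), (0.79+0.42j), (0.79-0.42j)]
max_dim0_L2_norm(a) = 2.99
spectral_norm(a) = 3.39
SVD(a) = [[-0.76, -0.49, -0.43], [0.34, -0.86, 0.38], [-0.56, 0.15, 0.82]] @ diag([3.3891980161174633, 1.889183857262428, 0.29600871778463694]) @ [[0.83, 0.0, -0.56],[0.55, -0.24, 0.8],[0.13, 0.97, 0.2]]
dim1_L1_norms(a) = [3.42, 2.5, 2.87]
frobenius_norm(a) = 3.89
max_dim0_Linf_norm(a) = 2.65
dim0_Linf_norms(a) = [2.65, 0.51, 1.92]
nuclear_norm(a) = 5.57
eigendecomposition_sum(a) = [[(-2.58+0j), (0.05-0j), 0.50-0.00j], [-0.56+0.00j, 0.01-0.00j, 0.11-0.00j], [-0.93+0.00j, (0.02-0j), (0.18-0j)]] + [[-0.04-0.01j, 0.02-0.01j, 0.09+0.03j], [(0.31-0.81j), 0.25+0.49j, (-1.01+1.95j)], [-0.22+0.05j, (0.07-0.12j), 0.57-0.06j]] + [[(-0.04+0.01j), (0.02+0.01j), (0.09-0.03j)], [(0.31+0.81j), 0.25-0.49j, -1.01-1.95j], [(-0.22-0.05j), (0.07+0.12j), 0.57+0.06j]]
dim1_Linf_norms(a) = [2.65, 1.92, 1.38]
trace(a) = -0.81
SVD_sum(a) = [[-2.13, -0.01, 1.44],[0.94, 0.0, -0.64],[-1.56, -0.01, 1.06]] + [[-0.50, 0.22, -0.74],[-0.89, 0.40, -1.30],[0.15, -0.07, 0.22]] + [[-0.02, -0.12, -0.03], [0.02, 0.11, 0.02], [0.03, 0.23, 0.05]]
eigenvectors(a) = [[0.92+0.00j, (-0.01-0.04j), (-0.01+0.04j)], [0.20+0.00j, 0.97+0.00j, 0.97-0.00j], [0.33+0.00j, -0.14-0.21j, (-0.14+0.21j)]]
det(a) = -1.90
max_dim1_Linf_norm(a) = 2.65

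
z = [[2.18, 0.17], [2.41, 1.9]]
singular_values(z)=[3.62, 1.03]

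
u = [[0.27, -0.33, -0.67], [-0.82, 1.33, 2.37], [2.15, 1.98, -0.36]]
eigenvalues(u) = [-1.41, -0.01, 2.65]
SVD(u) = [[-0.22,0.16,-0.96], [0.73,-0.62,-0.27], [-0.64,-0.77,0.02]] @ diag([2.9512370023952297, 2.9413590313205766, 0.0026841315354909166]) @ [[-0.69, -0.08, 0.72], [-0.37, -0.82, -0.45], [0.62, -0.57, 0.54]]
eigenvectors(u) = [[-0.19, 0.62, -0.24],[0.61, -0.57, 0.88],[-0.77, 0.54, 0.41]]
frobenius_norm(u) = 4.17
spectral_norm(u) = 2.95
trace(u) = 1.24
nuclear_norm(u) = 5.90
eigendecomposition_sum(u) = [[0.45, 0.24, -0.26], [-1.47, -0.79, 0.85], [1.86, 1.0, -1.07]] + [[-0.01, -0.00, 0.0], [0.01, 0.0, -0.0], [-0.01, -0.00, 0.00]] + [[-0.17, -0.57, -0.41], [0.65, 2.12, 1.52], [0.3, 0.99, 0.71]]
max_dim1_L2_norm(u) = 2.94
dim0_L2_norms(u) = [2.32, 2.41, 2.49]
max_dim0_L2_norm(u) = 2.49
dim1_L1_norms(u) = [1.27, 4.52, 4.49]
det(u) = 0.02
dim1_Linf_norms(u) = [0.67, 2.37, 2.15]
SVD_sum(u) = [[0.44, 0.05, -0.46], [-1.50, -0.17, 1.55], [1.32, 0.15, -1.36]] + [[-0.17,-0.38,-0.21], [0.68,1.50,0.82], [0.83,1.83,1.0]] + [[-0.0, 0.00, -0.00], [-0.00, 0.0, -0.0], [0.00, -0.0, 0.0]]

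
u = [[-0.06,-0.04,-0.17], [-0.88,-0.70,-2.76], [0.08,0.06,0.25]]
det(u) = 0.000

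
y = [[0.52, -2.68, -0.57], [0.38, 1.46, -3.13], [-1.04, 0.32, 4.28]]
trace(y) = 6.26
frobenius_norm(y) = 6.27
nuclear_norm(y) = 8.64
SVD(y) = [[-0.09, 0.89, 0.45], [-0.59, -0.41, 0.69], [0.80, -0.21, 0.56]] @ diag([5.457684714388374, 3.0916755898684136, 0.0906620391525657]) @ [[-0.2,-0.07,0.98], [0.17,-0.99,-0.03], [-0.96,-0.16,-0.21]]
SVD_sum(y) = [[0.1,0.03,-0.47], [0.65,0.22,-3.16], [-0.88,-0.30,4.27]] + [[0.46, -2.71, -0.09], [-0.21, 1.25, 0.04], [-0.11, 0.63, 0.02]] + [[-0.04, -0.01, -0.01], [-0.06, -0.01, -0.01], [-0.05, -0.01, -0.01]]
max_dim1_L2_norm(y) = 4.42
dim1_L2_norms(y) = [2.79, 3.47, 4.42]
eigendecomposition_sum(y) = [[-0.09+0.00j, (-0.13+0j), -0.10+0.00j],[(-0.02+0j), -0.02+0.00j, -0.02+0.00j],[(-0.02+0j), (-0.03+0j), (-0.02+0j)]] + [[0.30+0.93j,-1.28-1.17j,-0.24-3.14j], [(0.2-1.2j),0.74+2.04j,(-1.56+3.62j)], [-0.51+0.71j,(0.17-1.54j),(2.15-1.83j)]] + [[0.30-0.93j, (-1.28+1.17j), -0.24+3.14j], [(0.2+1.2j), (0.74-2.04j), (-1.56-3.62j)], [(-0.51-0.71j), 0.17+1.54j, 2.15+1.83j]]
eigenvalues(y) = [(-0.13+0j), (3.2+1.14j), (3.2-1.14j)]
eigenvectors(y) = [[(0.96+0j),(0.48-0.25j),0.48+0.25j], [0.19+0.00j,(-0.68+0j),-0.68-0.00j], [(0.21+0j),0.44+0.22j,(0.44-0.22j)]]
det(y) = -1.53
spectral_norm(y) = 5.46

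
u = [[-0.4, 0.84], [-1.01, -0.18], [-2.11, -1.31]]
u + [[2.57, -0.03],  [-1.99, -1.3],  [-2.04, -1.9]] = [[2.17, 0.81], [-3.00, -1.48], [-4.15, -3.21]]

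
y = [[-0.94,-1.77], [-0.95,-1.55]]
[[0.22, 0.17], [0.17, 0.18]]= y@ [[0.11, -0.22], [-0.18, 0.02]]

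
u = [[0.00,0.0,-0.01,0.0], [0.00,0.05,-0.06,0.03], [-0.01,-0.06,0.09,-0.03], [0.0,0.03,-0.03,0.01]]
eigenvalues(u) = [0.15, 0.01, -0.0, -0.01]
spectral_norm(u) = 0.15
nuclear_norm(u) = 0.17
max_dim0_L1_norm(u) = 0.19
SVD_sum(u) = [[0.00,0.00,-0.01,0.00], [0.00,0.05,-0.06,0.02], [-0.01,-0.06,0.09,-0.03], [0.00,0.02,-0.03,0.01]] + [[0.0, -0.00, -0.00, -0.00],[-0.0, 0.0, 0.00, 0.00],[-0.0, 0.00, 0.0, 0.0],[-0.0, 0.0, 0.0, 0.00]] + [[-0.0, -0.0, -0.00, 0.00], [-0.00, -0.00, -0.0, 0.0], [-0.00, -0.0, -0.0, 0.0], [0.00, 0.0, 0.00, -0.00]] + [[-0.0, -0.00, -0.00, -0.00], [-0.0, -0.0, -0.0, -0.0], [-0.00, -0.00, -0.0, -0.0], [-0.0, -0.00, -0.00, -0.0]]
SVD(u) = [[-0.05, 0.43, -0.16, 0.89],[-0.57, -0.6, -0.54, 0.16],[0.77, -0.56, -0.1, 0.3],[-0.29, -0.38, 0.82, 0.32]] @ diag([0.1465596982119959, 0.013038327789263502, 0.0062474288435394355, 0.003350597157719958]) @ [[-0.05, -0.57, 0.77, -0.29], [0.43, -0.6, -0.56, -0.38], [0.16, 0.54, 0.1, -0.82], [-0.89, -0.16, -0.30, -0.32]]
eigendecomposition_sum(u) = [[0.00, 0.00, -0.01, 0.00], [0.0, 0.05, -0.06, 0.02], [-0.01, -0.06, 0.09, -0.03], [0.0, 0.02, -0.03, 0.01]] + [[0.00, -0.0, -0.00, -0.0], [-0.00, 0.0, 0.0, 0.0], [-0.00, 0.00, 0.00, 0.0], [-0.00, 0.0, 0.0, 0.0]] + [[-0.00, -0.00, -0.00, -0.00], [-0.0, -0.00, -0.0, -0.0], [-0.00, -0.00, -0.00, -0.00], [-0.00, -0.00, -0.0, -0.00]] + [[-0.00, -0.00, -0.0, 0.00], [-0.00, -0.00, -0.0, 0.00], [-0.0, -0.0, -0.0, 0.00], [0.0, 0.0, 0.00, -0.0]]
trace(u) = 0.15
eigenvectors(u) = [[0.05, -0.43, -0.89, -0.16], [0.57, 0.60, -0.16, -0.54], [-0.77, 0.56, -0.30, -0.10], [0.29, 0.38, -0.32, 0.82]]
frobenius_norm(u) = 0.15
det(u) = 0.00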